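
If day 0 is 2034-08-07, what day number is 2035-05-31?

Aug 7, 2034 → Sep 7, 2034: 31 days (August has 31).
Sep 7, 2034 → Oct 7, 2034: 30 days (September has 30).
Oct 7, 2034 → Nov 7, 2034: 31 days (October has 31).
Nov 7, 2034 → Dec 7, 2034: 30 days (November has 30).
Dec 7, 2034 → Jan 7, 2035: 31 days (December has 31).
Jan 7, 2035 → Feb 7, 2035: 31 days (January has 31).
Feb 7, 2035 → Mar 7, 2035: 28 days (February has 28).
Mar 7, 2035 → Apr 7, 2035: 31 days (March has 31).
Apr 7, 2035 → May 7, 2035: 30 days (April has 30).
May 7, 2035 → May 31, 2035: 24 days.
Total: 297 days.

297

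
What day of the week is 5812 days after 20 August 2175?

Tuesday

First find the weekday of Aug 20, 2175. Doomsday rule: the anchor day for the 2100s is Sunday. For year 75: 75÷12 = 6 r 3, and 3÷4 = 0, so 6+3+0 = 9.
Sunday + 9 ≡ Tuesday — that's 2175's doomsday.
In August the doomsday date is Aug 8.
Aug 20 is 12 days after Aug 8; 12 mod 7 = 5, so Tuesday + 5 = Sunday.
5812 mod 7 = 2, so 5812 days after a Sunday is Sunday + 2 = Tuesday.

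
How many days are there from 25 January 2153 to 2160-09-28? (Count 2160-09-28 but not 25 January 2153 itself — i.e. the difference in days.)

2803

Jan 25, 2153 → Jan 25, 2154: 365 days.
Jan 25, 2154 → Jan 25, 2155: 365 days.
Jan 25, 2155 → Jan 25, 2156: 365 days.
Jan 25, 2156 → Jan 25, 2157: 366 days (Feb 29, 2156 is in that span).
Jan 25, 2157 → Jan 25, 2158: 365 days.
Jan 25, 2158 → Jan 25, 2159: 365 days.
Jan 25, 2159 → Jan 25, 2160: 365 days.
Jan 25, 2160 → Feb 25, 2160: 31 days (January has 31).
Feb 25, 2160 → Mar 25, 2160: 29 days (February has 29).
Mar 25, 2160 → Apr 25, 2160: 31 days (March has 31).
Apr 25, 2160 → May 25, 2160: 30 days (April has 30).
May 25, 2160 → Jun 25, 2160: 31 days (May has 31).
Jun 25, 2160 → Jul 25, 2160: 30 days (June has 30).
Jul 25, 2160 → Aug 25, 2160: 31 days (July has 31).
Aug 25, 2160 → Sep 25, 2160: 31 days (August has 31).
Sep 25, 2160 → Sep 28, 2160: 3 days.
Total: 2803 days.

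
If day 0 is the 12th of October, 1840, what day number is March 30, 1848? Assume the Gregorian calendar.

2726

Oct 12, 1840 → Oct 12, 1841: 365 days.
Oct 12, 1841 → Oct 12, 1842: 365 days.
Oct 12, 1842 → Oct 12, 1843: 365 days.
Oct 12, 1843 → Oct 12, 1844: 366 days (Feb 29, 1844 is in that span).
Oct 12, 1844 → Oct 12, 1845: 365 days.
Oct 12, 1845 → Oct 12, 1846: 365 days.
Oct 12, 1846 → Oct 12, 1847: 365 days.
Oct 12, 1847 → Nov 12, 1847: 31 days (October has 31).
Nov 12, 1847 → Dec 12, 1847: 30 days (November has 30).
Dec 12, 1847 → Jan 12, 1848: 31 days (December has 31).
Jan 12, 1848 → Feb 12, 1848: 31 days (January has 31).
Feb 12, 1848 → Mar 12, 1848: 29 days (February has 29).
Mar 12, 1848 → Mar 30, 1848: 18 days.
Total: 2726 days.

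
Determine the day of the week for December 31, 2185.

Doomsday rule: the anchor day for the 2100s is Sunday. For year 85: 85÷12 = 7 r 1, and 1÷4 = 0, so 7+1+0 = 8.
Sunday + 8 ≡ Monday — that's 2185's doomsday.
In December the doomsday date is Dec 12.
Dec 31 is 19 days after Dec 12; 19 mod 7 = 5, so Monday + 5 = Saturday.

Saturday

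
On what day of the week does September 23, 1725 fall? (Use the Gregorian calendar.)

Doomsday rule: the anchor day for the 1700s is Sunday. For year 25: 25÷12 = 2 r 1, and 1÷4 = 0, so 2+1+0 = 3.
Sunday + 3 ≡ Wednesday — that's 1725's doomsday.
In September the doomsday date is Sep 5.
Sep 23 is 18 days after Sep 5; 18 mod 7 = 4, so Wednesday + 4 = Sunday.

Sunday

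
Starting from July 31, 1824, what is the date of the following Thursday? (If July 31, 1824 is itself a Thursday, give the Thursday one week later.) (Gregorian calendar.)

Jul 31, 1824 is a Saturday.
From Saturday to the next Thursday is 5 days.
Jul 31, 1824 + 5 = Aug 5, 1824.

August 5, 1824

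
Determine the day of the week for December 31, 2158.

Sunday

Doomsday rule: the anchor day for the 2100s is Sunday. For year 58: 58÷12 = 4 r 10, and 10÷4 = 2, so 4+10+2 = 16.
Sunday + 16 ≡ Tuesday — that's 2158's doomsday.
In December the doomsday date is Dec 12.
Dec 31 is 19 days after Dec 12; 19 mod 7 = 5, so Tuesday + 5 = Sunday.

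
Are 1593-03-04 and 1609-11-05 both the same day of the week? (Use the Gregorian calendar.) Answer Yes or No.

From Mar 4, 1593 to Nov 5, 1609 is 6090 days.
6090 mod 7 = 0, so they are the same weekday.
(Mar 4, 1593 is a Thursday; Nov 5, 1609 is a Thursday.)

Yes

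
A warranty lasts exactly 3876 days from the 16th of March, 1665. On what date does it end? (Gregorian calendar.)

+365 (one year) → Mar 16, 1666 (3511 left).
+365 (one year) → Mar 16, 1667 (3146 left).
+366 (one year; includes Feb 29, 1668) → Mar 16, 1668 (2780 left).
+365 (one year) → Mar 16, 1669 (2415 left).
+365 (one year) → Mar 16, 1670 (2050 left).
+365 (one year) → Mar 16, 1671 (1685 left).
+366 (one year; includes Feb 29, 1672) → Mar 16, 1672 (1319 left).
+365 (one year) → Mar 16, 1673 (954 left).
+365 (one year) → Mar 16, 1674 (589 left).
+365 (one year) → Mar 16, 1675 (224 left).
Mar has 31 days: +16 → Apr 1, 1675 (208 left).
Apr has 30 days: +30 → May 1, 1675 (178 left).
May has 31 days: +31 → Jun 1, 1675 (147 left).
Jun has 30 days: +30 → Jul 1, 1675 (117 left).
Jul has 31 days: +31 → Aug 1, 1675 (86 left).
Aug has 31 days: +31 → Sep 1, 1675 (55 left).
Sep has 30 days: +30 → Oct 1, 1675 (25 left).
+25 → Oct 26, 1675.

October 26, 1675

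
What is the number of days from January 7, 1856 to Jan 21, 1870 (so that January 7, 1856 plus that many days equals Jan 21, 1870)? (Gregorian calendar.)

5128

Jan 7, 1856 → Jan 7, 1857: 366 days (Feb 29, 1856 is in that span).
Jan 7, 1857 → Jan 7, 1858: 365 days.
Jan 7, 1858 → Jan 7, 1859: 365 days.
Jan 7, 1859 → Jan 7, 1860: 365 days.
Jan 7, 1860 → Jan 7, 1861: 366 days (Feb 29, 1860 is in that span).
Jan 7, 1861 → Jan 7, 1862: 365 days.
Jan 7, 1862 → Jan 7, 1863: 365 days.
Jan 7, 1863 → Jan 7, 1864: 365 days.
Jan 7, 1864 → Jan 7, 1865: 366 days (Feb 29, 1864 is in that span).
Jan 7, 1865 → Jan 7, 1866: 365 days.
Jan 7, 1866 → Jan 7, 1867: 365 days.
Jan 7, 1867 → Jan 7, 1868: 365 days.
Jan 7, 1868 → Jan 7, 1869: 366 days (Feb 29, 1868 is in that span).
Jan 7, 1869 → Feb 7, 1869: 31 days (January has 31).
Feb 7, 1869 → Mar 7, 1869: 28 days (February has 28).
Mar 7, 1869 → Apr 7, 1869: 31 days (March has 31).
Apr 7, 1869 → May 7, 1869: 30 days (April has 30).
May 7, 1869 → Jun 7, 1869: 31 days (May has 31).
Jun 7, 1869 → Jul 7, 1869: 30 days (June has 30).
Jul 7, 1869 → Aug 7, 1869: 31 days (July has 31).
Aug 7, 1869 → Sep 7, 1869: 31 days (August has 31).
Sep 7, 1869 → Oct 7, 1869: 30 days (September has 30).
Oct 7, 1869 → Nov 7, 1869: 31 days (October has 31).
Nov 7, 1869 → Dec 7, 1869: 30 days (November has 30).
Dec 7, 1869 → Jan 7, 1870: 31 days (December has 31).
Jan 7, 1870 → Jan 21, 1870: 14 days.
Total: 5128 days.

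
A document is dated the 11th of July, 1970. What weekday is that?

Saturday

January 1, 1970 is a Thursday.
Jan 1, 1970 → Feb 1, 1970: 31 days (January has 31).
Feb 1, 1970 → Mar 1, 1970: 28 days (February has 28).
Mar 1, 1970 → Apr 1, 1970: 31 days (March has 31).
Apr 1, 1970 → May 1, 1970: 30 days (April has 30).
May 1, 1970 → Jun 1, 1970: 31 days (May has 31).
Jun 1, 1970 → Jul 1, 1970: 30 days (June has 30).
Jul 1, 1970 → Jul 11, 1970: 10 days.
Total: 191 days.
191 mod 7 = 2, so Thursday + 2 = Saturday.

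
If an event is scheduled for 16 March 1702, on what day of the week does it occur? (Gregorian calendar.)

Doomsday rule: the anchor day for the 1700s is Sunday. For year 02: 2÷12 = 0 r 2, and 2÷4 = 0, so 0+2+0 = 2.
Sunday + 2 ≡ Tuesday — that's 1702's doomsday.
In March the doomsday date is Mar 14.
Mar 16 is 2 days after Mar 14; 2 mod 7 = 2, so Tuesday + 2 = Thursday.

Thursday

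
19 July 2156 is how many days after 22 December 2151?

Dec 22, 2151 → Dec 22, 2152: 366 days (Feb 29, 2152 is in that span).
Dec 22, 2152 → Dec 22, 2153: 365 days.
Dec 22, 2153 → Dec 22, 2154: 365 days.
Dec 22, 2154 → Dec 22, 2155: 365 days.
Dec 22, 2155 → Jan 22, 2156: 31 days (December has 31).
Jan 22, 2156 → Feb 22, 2156: 31 days (January has 31).
Feb 22, 2156 → Mar 22, 2156: 29 days (February has 29).
Mar 22, 2156 → Apr 22, 2156: 31 days (March has 31).
Apr 22, 2156 → May 22, 2156: 30 days (April has 30).
May 22, 2156 → Jun 22, 2156: 31 days (May has 31).
Jun 22, 2156 → Jul 19, 2156: 27 days.
Total: 1671 days.

1671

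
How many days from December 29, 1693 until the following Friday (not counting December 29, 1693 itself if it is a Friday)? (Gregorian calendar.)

Dec 29, 1693 is a Tuesday.
From Tuesday to the next Friday is 3 days.

3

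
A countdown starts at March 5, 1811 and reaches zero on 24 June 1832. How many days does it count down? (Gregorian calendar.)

Mar 5, 1811 → Mar 5, 1812: 366 days (Feb 29, 1812 is in that span).
Mar 5, 1812 → Mar 5, 1813: 365 days.
Mar 5, 1813 → Mar 5, 1814: 365 days.
Mar 5, 1814 → Mar 5, 1815: 365 days.
Mar 5, 1815 → Mar 5, 1816: 366 days (Feb 29, 1816 is in that span).
Mar 5, 1816 → Mar 5, 1817: 365 days.
Mar 5, 1817 → Mar 5, 1818: 365 days.
Mar 5, 1818 → Mar 5, 1819: 365 days.
Mar 5, 1819 → Mar 5, 1820: 366 days (Feb 29, 1820 is in that span).
Mar 5, 1820 → Mar 5, 1821: 365 days.
Mar 5, 1821 → Mar 5, 1822: 365 days.
Mar 5, 1822 → Mar 5, 1823: 365 days.
Mar 5, 1823 → Mar 5, 1824: 366 days (Feb 29, 1824 is in that span).
Mar 5, 1824 → Mar 5, 1825: 365 days.
Mar 5, 1825 → Mar 5, 1826: 365 days.
Mar 5, 1826 → Mar 5, 1827: 365 days.
Mar 5, 1827 → Mar 5, 1828: 366 days (Feb 29, 1828 is in that span).
Mar 5, 1828 → Mar 5, 1829: 365 days.
Mar 5, 1829 → Mar 5, 1830: 365 days.
Mar 5, 1830 → Mar 5, 1831: 365 days.
Mar 5, 1831 → Mar 5, 1832: 366 days (Feb 29, 1832 is in that span).
Mar 5, 1832 → Apr 5, 1832: 31 days (March has 31).
Apr 5, 1832 → May 5, 1832: 30 days (April has 30).
May 5, 1832 → Jun 5, 1832: 31 days (May has 31).
Jun 5, 1832 → Jun 24, 1832: 19 days.
Total: 7782 days.

7782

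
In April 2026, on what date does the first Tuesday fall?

April 1, 2026 is a Wednesday.
The first Tuesday is therefore April 7 (6 days later).

April 7, 2026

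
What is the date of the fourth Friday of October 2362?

October 1, 2362 is a Monday.
The first Friday is therefore October 5 (4 days later).
The fourth Friday is 5 + 3×7 = October 26.

October 26, 2362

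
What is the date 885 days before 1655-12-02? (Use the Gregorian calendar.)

June 30, 1653

−365 (one year) → Dec 2, 1654 (520 left).
−365 (one year) → Dec 2, 1653 (155 left).
−2 → Nov 30, 1653 (end of Nov, 30 days; 153 left).
−30 → Oct 31, 1653 (end of Oct, 31 days; 123 left).
−31 → Sep 30, 1653 (end of Sep, 30 days; 92 left).
−30 → Aug 31, 1653 (end of Aug, 31 days; 62 left).
−31 → Jul 31, 1653 (end of Jul, 31 days; 31 left).
−31 → Jun 30, 1653 (end of Jun, 30 days; 0 left).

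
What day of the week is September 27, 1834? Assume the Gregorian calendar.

Saturday

Doomsday rule: the anchor day for the 1800s is Friday. For year 34: 34÷12 = 2 r 10, and 10÷4 = 2, so 2+10+2 = 14.
Friday + 14 ≡ Friday — that's 1834's doomsday.
In September the doomsday date is Sep 5.
Sep 27 is 22 days after Sep 5; 22 mod 7 = 1, so Friday + 1 = Saturday.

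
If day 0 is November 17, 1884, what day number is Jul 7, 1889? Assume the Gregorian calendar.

Nov 17, 1884 → Nov 17, 1885: 365 days.
Nov 17, 1885 → Nov 17, 1886: 365 days.
Nov 17, 1886 → Nov 17, 1887: 365 days.
Nov 17, 1887 → Nov 17, 1888: 366 days (Feb 29, 1888 is in that span).
Nov 17, 1888 → Dec 17, 1888: 30 days (November has 30).
Dec 17, 1888 → Jan 17, 1889: 31 days (December has 31).
Jan 17, 1889 → Feb 17, 1889: 31 days (January has 31).
Feb 17, 1889 → Mar 17, 1889: 28 days (February has 28).
Mar 17, 1889 → Apr 17, 1889: 31 days (March has 31).
Apr 17, 1889 → May 17, 1889: 30 days (April has 30).
May 17, 1889 → Jun 17, 1889: 31 days (May has 31).
Jun 17, 1889 → Jul 7, 1889: 20 days.
Total: 1693 days.

1693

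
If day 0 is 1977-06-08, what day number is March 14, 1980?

1010

Jun 8, 1977 → Jun 8, 1978: 365 days.
Jun 8, 1978 → Jun 8, 1979: 365 days.
Jun 8, 1979 → Jul 8, 1979: 30 days (June has 30).
Jul 8, 1979 → Aug 8, 1979: 31 days (July has 31).
Aug 8, 1979 → Sep 8, 1979: 31 days (August has 31).
Sep 8, 1979 → Oct 8, 1979: 30 days (September has 30).
Oct 8, 1979 → Nov 8, 1979: 31 days (October has 31).
Nov 8, 1979 → Dec 8, 1979: 30 days (November has 30).
Dec 8, 1979 → Jan 8, 1980: 31 days (December has 31).
Jan 8, 1980 → Feb 8, 1980: 31 days (January has 31).
Feb 8, 1980 → Mar 8, 1980: 29 days (February has 29).
Mar 8, 1980 → Mar 14, 1980: 6 days.
Total: 1010 days.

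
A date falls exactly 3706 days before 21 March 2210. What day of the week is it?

Mar 21, 2210 is a Wednesday.
3706 mod 7 = 3, so 3706 days before a Wednesday is Wednesday − 3 = Sunday.

Sunday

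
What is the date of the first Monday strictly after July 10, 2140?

July 11, 2140

Jul 10, 2140 is a Sunday.
From Sunday to the next Monday is 1 day.
Jul 10, 2140 + 1 = Jul 11, 2140.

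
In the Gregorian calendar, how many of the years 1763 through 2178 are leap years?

101

Multiples of 4 in [1763,2178]: 104.
Of those, multiples of 100: 4 (not leap unless ÷400).
Multiples of 400: 1.
Leap years = 104 − 4 + 1 = 101.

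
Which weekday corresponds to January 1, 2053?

Doomsday rule: the anchor day for the 2000s is Tuesday. For year 53: 53÷12 = 4 r 5, and 5÷4 = 1, so 4+5+1 = 10.
Tuesday + 10 ≡ Friday — that's 2053's doomsday.
In January the doomsday date is Jan 3 (2053 is not a leap year).
Jan 1 is 2 days before Jan 3; 2 mod 7 = 2, so Friday − 2 = Wednesday.

Wednesday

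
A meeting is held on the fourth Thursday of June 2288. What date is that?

June 28, 2288

June 1, 2288 is a Friday.
The first Thursday is therefore June 7 (6 days later).
The fourth Thursday is 7 + 3×7 = June 28.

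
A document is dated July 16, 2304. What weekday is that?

Doomsday rule: the anchor day for the 2300s is Wednesday. For year 04: 4÷12 = 0 r 4, and 4÷4 = 1, so 0+4+1 = 5.
Wednesday + 5 ≡ Monday — that's 2304's doomsday.
In July the doomsday date is Jul 11.
Jul 16 is 5 days after Jul 11; 5 mod 7 = 5, so Monday + 5 = Saturday.

Saturday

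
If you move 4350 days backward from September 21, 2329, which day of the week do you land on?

Wednesday

First find the weekday of Sep 21, 2329. Doomsday rule: the anchor day for the 2300s is Wednesday. For year 29: 29÷12 = 2 r 5, and 5÷4 = 1, so 2+5+1 = 8.
Wednesday + 8 ≡ Thursday — that's 2329's doomsday.
In September the doomsday date is Sep 5.
Sep 21 is 16 days after Sep 5; 16 mod 7 = 2, so Thursday + 2 = Saturday.
4350 mod 7 = 3, so 4350 days before a Saturday is Saturday − 3 = Wednesday.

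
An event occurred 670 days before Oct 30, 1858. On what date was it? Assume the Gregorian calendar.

−365 (one year) → Oct 30, 1857 (305 left).
−30 → Sep 30, 1857 (end of Sep, 30 days; 275 left).
−30 → Aug 31, 1857 (end of Aug, 31 days; 245 left).
−31 → Jul 31, 1857 (end of Jul, 31 days; 214 left).
−31 → Jun 30, 1857 (end of Jun, 30 days; 183 left).
−30 → May 31, 1857 (end of May, 31 days; 153 left).
−31 → Apr 30, 1857 (end of Apr, 30 days; 122 left).
−30 → Mar 31, 1857 (end of Mar, 31 days; 92 left).
−31 → Feb 28, 1857 (end of Feb, 28 days; 61 left).
−28 → Jan 31, 1857 (end of Jan, 31 days; 33 left).
−31 → Dec 31, 1856 (end of Dec, 31 days; 2 left).
−2 → Dec 29, 1856.

December 29, 1856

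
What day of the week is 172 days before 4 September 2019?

First find the weekday of Sep 4, 2019. Doomsday rule: the anchor day for the 2000s is Tuesday. For year 19: 19÷12 = 1 r 7, and 7÷4 = 1, so 1+7+1 = 9.
Tuesday + 9 ≡ Thursday — that's 2019's doomsday.
In September the doomsday date is Sep 5.
Sep 4 is 1 day before Sep 5; 1 mod 7 = 1, so Thursday − 1 = Wednesday.
172 mod 7 = 4, so 172 days before a Wednesday is Wednesday − 4 = Saturday.

Saturday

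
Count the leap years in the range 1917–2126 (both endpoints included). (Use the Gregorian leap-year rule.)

51

Multiples of 4 in [1917,2126]: 52.
Of those, multiples of 100: 2 (not leap unless ÷400).
Multiples of 400: 1.
Leap years = 52 − 2 + 1 = 51.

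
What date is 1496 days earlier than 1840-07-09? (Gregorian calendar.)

−366 (one year; includes Feb 29, 1840) → Jul 9, 1839 (1130 left).
−365 (one year) → Jul 9, 1838 (765 left).
−365 (one year) → Jul 9, 1837 (400 left).
−9 → Jun 30, 1837 (end of Jun, 30 days; 391 left).
−30 → May 31, 1837 (end of May, 31 days; 361 left).
−31 → Apr 30, 1837 (end of Apr, 30 days; 330 left).
−30 → Mar 31, 1837 (end of Mar, 31 days; 300 left).
−31 → Feb 28, 1837 (end of Feb, 28 days; 269 left).
−28 → Jan 31, 1837 (end of Jan, 31 days; 241 left).
−31 → Dec 31, 1836 (end of Dec, 31 days; 210 left).
−31 → Nov 30, 1836 (end of Nov, 30 days; 179 left).
−30 → Oct 31, 1836 (end of Oct, 31 days; 149 left).
−31 → Sep 30, 1836 (end of Sep, 30 days; 118 left).
−30 → Aug 31, 1836 (end of Aug, 31 days; 88 left).
−31 → Jul 31, 1836 (end of Jul, 31 days; 57 left).
−31 → Jun 30, 1836 (end of Jun, 30 days; 26 left).
−26 → Jun 4, 1836.

June 4, 1836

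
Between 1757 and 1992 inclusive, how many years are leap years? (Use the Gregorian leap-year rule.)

Multiples of 4 in [1757,1992]: 59.
Of those, multiples of 100: 2 (not leap unless ÷400).
Multiples of 400: 0.
Leap years = 59 − 2 + 0 = 57.

57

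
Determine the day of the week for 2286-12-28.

Doomsday rule: the anchor day for the 2200s is Friday. For year 86: 86÷12 = 7 r 2, and 2÷4 = 0, so 7+2+0 = 9.
Friday + 9 ≡ Sunday — that's 2286's doomsday.
In December the doomsday date is Dec 12.
Dec 28 is 16 days after Dec 12; 16 mod 7 = 2, so Sunday + 2 = Tuesday.

Tuesday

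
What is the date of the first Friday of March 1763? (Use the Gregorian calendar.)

March 4, 1763

March 1, 1763 is a Tuesday.
The first Friday is therefore March 4 (3 days later).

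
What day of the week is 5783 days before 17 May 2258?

Sunday

May 17, 2258 is a Monday.
5783 mod 7 = 1, so 5783 days before a Monday is Monday − 1 = Sunday.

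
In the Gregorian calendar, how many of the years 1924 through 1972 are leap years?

13

Multiples of 4 in [1924,1972]: 13.
Of those, multiples of 100: 0 (not leap unless ÷400).
Multiples of 400: 0.
Leap years = 13 − 0 + 0 = 13.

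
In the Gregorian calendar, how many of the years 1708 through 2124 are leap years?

102

Multiples of 4 in [1708,2124]: 105.
Of those, multiples of 100: 4 (not leap unless ÷400).
Multiples of 400: 1.
Leap years = 105 − 4 + 1 = 102.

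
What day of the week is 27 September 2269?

Doomsday rule: the anchor day for the 2200s is Friday. For year 69: 69÷12 = 5 r 9, and 9÷4 = 2, so 5+9+2 = 16.
Friday + 16 ≡ Sunday — that's 2269's doomsday.
In September the doomsday date is Sep 5.
Sep 27 is 22 days after Sep 5; 22 mod 7 = 1, so Sunday + 1 = Monday.

Monday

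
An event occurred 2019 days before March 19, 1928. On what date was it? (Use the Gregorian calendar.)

−366 (one year; includes Feb 29, 1928) → Mar 19, 1927 (1653 left).
−365 (one year) → Mar 19, 1926 (1288 left).
−365 (one year) → Mar 19, 1925 (923 left).
−365 (one year) → Mar 19, 1924 (558 left).
−366 (one year; includes Feb 29, 1924) → Mar 19, 1923 (192 left).
−19 → Feb 28, 1923 (end of Feb, 28 days; 173 left).
−28 → Jan 31, 1923 (end of Jan, 31 days; 145 left).
−31 → Dec 31, 1922 (end of Dec, 31 days; 114 left).
−31 → Nov 30, 1922 (end of Nov, 30 days; 83 left).
−30 → Oct 31, 1922 (end of Oct, 31 days; 53 left).
−31 → Sep 30, 1922 (end of Sep, 30 days; 22 left).
−22 → Sep 8, 1922.

September 8, 1922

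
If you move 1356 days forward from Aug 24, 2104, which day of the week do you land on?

Friday

First find the weekday of Aug 24, 2104. Doomsday rule: the anchor day for the 2100s is Sunday. For year 04: 4÷12 = 0 r 4, and 4÷4 = 1, so 0+4+1 = 5.
Sunday + 5 ≡ Friday — that's 2104's doomsday.
In August the doomsday date is Aug 8.
Aug 24 is 16 days after Aug 8; 16 mod 7 = 2, so Friday + 2 = Sunday.
1356 mod 7 = 5, so 1356 days after a Sunday is Sunday + 5 = Friday.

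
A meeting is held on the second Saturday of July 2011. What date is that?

July 9, 2011

July 1, 2011 is a Friday.
The first Saturday is therefore July 2 (1 days later).
The second Saturday is 2 + 1×7 = July 9.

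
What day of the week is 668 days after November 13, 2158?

First find the weekday of Nov 13, 2158. Doomsday rule: the anchor day for the 2100s is Sunday. For year 58: 58÷12 = 4 r 10, and 10÷4 = 2, so 4+10+2 = 16.
Sunday + 16 ≡ Tuesday — that's 2158's doomsday.
In November the doomsday date is Nov 7.
Nov 13 is 6 days after Nov 7; 6 mod 7 = 6, so Tuesday + 6 = Monday.
668 mod 7 = 3, so 668 days after a Monday is Monday + 3 = Thursday.

Thursday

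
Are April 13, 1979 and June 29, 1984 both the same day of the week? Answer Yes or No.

Yes

From Apr 13, 1979 to Jun 29, 1984 is 1904 days.
1904 mod 7 = 0, so they are the same weekday.
(Apr 13, 1979 is a Friday; Jun 29, 1984 is a Friday.)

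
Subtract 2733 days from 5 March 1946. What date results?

−365 (one year) → Mar 5, 1945 (2368 left).
−365 (one year) → Mar 5, 1944 (2003 left).
−366 (one year; includes Feb 29, 1944) → Mar 5, 1943 (1637 left).
−365 (one year) → Mar 5, 1942 (1272 left).
−365 (one year) → Mar 5, 1941 (907 left).
−365 (one year) → Mar 5, 1940 (542 left).
−366 (one year; includes Feb 29, 1940) → Mar 5, 1939 (176 left).
−5 → Feb 28, 1939 (end of Feb, 28 days; 171 left).
−28 → Jan 31, 1939 (end of Jan, 31 days; 143 left).
−31 → Dec 31, 1938 (end of Dec, 31 days; 112 left).
−31 → Nov 30, 1938 (end of Nov, 30 days; 81 left).
−30 → Oct 31, 1938 (end of Oct, 31 days; 51 left).
−31 → Sep 30, 1938 (end of Sep, 30 days; 20 left).
−20 → Sep 10, 1938.

September 10, 1938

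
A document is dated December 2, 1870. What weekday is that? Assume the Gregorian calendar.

Friday

Doomsday rule: the anchor day for the 1800s is Friday. For year 70: 70÷12 = 5 r 10, and 10÷4 = 2, so 5+10+2 = 17.
Friday + 17 ≡ Monday — that's 1870's doomsday.
In December the doomsday date is Dec 12.
Dec 2 is 10 days before Dec 12; 10 mod 7 = 3, so Monday − 3 = Friday.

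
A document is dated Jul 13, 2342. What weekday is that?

Monday

Doomsday rule: the anchor day for the 2300s is Wednesday. For year 42: 42÷12 = 3 r 6, and 6÷4 = 1, so 3+6+1 = 10.
Wednesday + 10 ≡ Saturday — that's 2342's doomsday.
In July the doomsday date is Jul 11.
Jul 13 is 2 days after Jul 11; 2 mod 7 = 2, so Saturday + 2 = Monday.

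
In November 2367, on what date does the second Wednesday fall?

November 1, 2367 is a Wednesday.
The first Wednesday is therefore November 1 (same day).
The second Wednesday is 1 + 1×7 = November 8.

November 8, 2367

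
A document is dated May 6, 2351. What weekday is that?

Doomsday rule: the anchor day for the 2300s is Wednesday. For year 51: 51÷12 = 4 r 3, and 3÷4 = 0, so 4+3+0 = 7.
Wednesday + 7 ≡ Wednesday — that's 2351's doomsday.
In May the doomsday date is May 9.
May 6 is 3 days before May 9; 3 mod 7 = 3, so Wednesday − 3 = Sunday.

Sunday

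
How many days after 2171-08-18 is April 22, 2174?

978

Aug 18, 2171 → Aug 18, 2172: 366 days (Feb 29, 2172 is in that span).
Aug 18, 2172 → Aug 18, 2173: 365 days.
Aug 18, 2173 → Sep 18, 2173: 31 days (August has 31).
Sep 18, 2173 → Oct 18, 2173: 30 days (September has 30).
Oct 18, 2173 → Nov 18, 2173: 31 days (October has 31).
Nov 18, 2173 → Dec 18, 2173: 30 days (November has 30).
Dec 18, 2173 → Jan 18, 2174: 31 days (December has 31).
Jan 18, 2174 → Feb 18, 2174: 31 days (January has 31).
Feb 18, 2174 → Mar 18, 2174: 28 days (February has 28).
Mar 18, 2174 → Apr 18, 2174: 31 days (March has 31).
Apr 18, 2174 → Apr 22, 2174: 4 days.
Total: 978 days.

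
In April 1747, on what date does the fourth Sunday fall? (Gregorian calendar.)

April 23, 1747

April 1, 1747 is a Saturday.
The first Sunday is therefore April 2 (1 days later).
The fourth Sunday is 2 + 3×7 = April 23.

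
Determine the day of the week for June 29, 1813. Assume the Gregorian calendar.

Doomsday rule: the anchor day for the 1800s is Friday. For year 13: 13÷12 = 1 r 1, and 1÷4 = 0, so 1+1+0 = 2.
Friday + 2 ≡ Sunday — that's 1813's doomsday.
In June the doomsday date is Jun 6.
Jun 29 is 23 days after Jun 6; 23 mod 7 = 2, so Sunday + 2 = Tuesday.

Tuesday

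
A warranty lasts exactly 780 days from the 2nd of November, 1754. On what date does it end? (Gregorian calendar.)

+365 (one year) → Nov 2, 1755 (415 left).
+366 (one year; includes Feb 29, 1756) → Nov 2, 1756 (49 left).
Nov has 30 days: +29 → Dec 1, 1756 (20 left).
+20 → Dec 21, 1756.

December 21, 1756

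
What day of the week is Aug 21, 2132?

Thursday

Doomsday rule: the anchor day for the 2100s is Sunday. For year 32: 32÷12 = 2 r 8, and 8÷4 = 2, so 2+8+2 = 12.
Sunday + 12 ≡ Friday — that's 2132's doomsday.
In August the doomsday date is Aug 8.
Aug 21 is 13 days after Aug 8; 13 mod 7 = 6, so Friday + 6 = Thursday.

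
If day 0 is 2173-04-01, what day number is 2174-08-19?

505

Apr 1, 2173 → Apr 1, 2174: 365 days.
Apr 1, 2174 → May 1, 2174: 30 days (April has 30).
May 1, 2174 → Jun 1, 2174: 31 days (May has 31).
Jun 1, 2174 → Jul 1, 2174: 30 days (June has 30).
Jul 1, 2174 → Aug 1, 2174: 31 days (July has 31).
Aug 1, 2174 → Aug 19, 2174: 18 days.
Total: 505 days.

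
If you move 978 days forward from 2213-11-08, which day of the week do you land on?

Saturday

First find the weekday of Nov 8, 2213. Doomsday rule: the anchor day for the 2200s is Friday. For year 13: 13÷12 = 1 r 1, and 1÷4 = 0, so 1+1+0 = 2.
Friday + 2 ≡ Sunday — that's 2213's doomsday.
In November the doomsday date is Nov 7.
Nov 8 is 1 day after Nov 7; 1 mod 7 = 1, so Sunday + 1 = Monday.
978 mod 7 = 5, so 978 days after a Monday is Monday + 5 = Saturday.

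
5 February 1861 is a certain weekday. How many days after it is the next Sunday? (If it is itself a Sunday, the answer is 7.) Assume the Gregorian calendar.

Feb 5, 1861 is a Tuesday.
From Tuesday to the next Sunday is 5 days.

5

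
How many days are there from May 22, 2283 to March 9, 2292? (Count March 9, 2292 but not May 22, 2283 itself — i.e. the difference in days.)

3214

May 22, 2283 → May 22, 2284: 366 days (Feb 29, 2284 is in that span).
May 22, 2284 → May 22, 2285: 365 days.
May 22, 2285 → May 22, 2286: 365 days.
May 22, 2286 → May 22, 2287: 365 days.
May 22, 2287 → May 22, 2288: 366 days (Feb 29, 2288 is in that span).
May 22, 2288 → May 22, 2289: 365 days.
May 22, 2289 → May 22, 2290: 365 days.
May 22, 2290 → May 22, 2291: 365 days.
May 22, 2291 → Jun 22, 2291: 31 days (May has 31).
Jun 22, 2291 → Jul 22, 2291: 30 days (June has 30).
Jul 22, 2291 → Aug 22, 2291: 31 days (July has 31).
Aug 22, 2291 → Sep 22, 2291: 31 days (August has 31).
Sep 22, 2291 → Oct 22, 2291: 30 days (September has 30).
Oct 22, 2291 → Nov 22, 2291: 31 days (October has 31).
Nov 22, 2291 → Dec 22, 2291: 30 days (November has 30).
Dec 22, 2291 → Jan 22, 2292: 31 days (December has 31).
Jan 22, 2292 → Feb 22, 2292: 31 days (January has 31).
Feb 22, 2292 → Mar 9, 2292: 16 days.
Total: 3214 days.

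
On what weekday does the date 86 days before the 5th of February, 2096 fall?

Friday

Feb 5, 2096 is a Sunday.
86 mod 7 = 2, so 86 days before a Sunday is Sunday − 2 = Friday.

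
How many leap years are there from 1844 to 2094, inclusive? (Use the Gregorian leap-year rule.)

62

Multiples of 4 in [1844,2094]: 63.
Of those, multiples of 100: 2 (not leap unless ÷400).
Multiples of 400: 1.
Leap years = 63 − 2 + 1 = 62.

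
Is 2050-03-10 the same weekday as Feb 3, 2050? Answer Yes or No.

From Feb 3, 2050 to Mar 10, 2050 is 35 days.
35 mod 7 = 0, so they are the same weekday.
(Feb 3, 2050 is a Thursday; Mar 10, 2050 is a Thursday.)

Yes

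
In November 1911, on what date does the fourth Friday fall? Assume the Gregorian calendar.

November 24, 1911

November 1, 1911 is a Wednesday.
The first Friday is therefore November 3 (2 days later).
The fourth Friday is 3 + 3×7 = November 24.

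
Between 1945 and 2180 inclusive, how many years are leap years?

Multiples of 4 in [1945,2180]: 59.
Of those, multiples of 100: 2 (not leap unless ÷400).
Multiples of 400: 1.
Leap years = 59 − 2 + 1 = 58.

58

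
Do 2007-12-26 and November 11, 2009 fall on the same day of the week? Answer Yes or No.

From Dec 26, 2007 to Nov 11, 2009 is 686 days.
686 mod 7 = 0, so they are the same weekday.
(Dec 26, 2007 is a Wednesday; Nov 11, 2009 is a Wednesday.)

Yes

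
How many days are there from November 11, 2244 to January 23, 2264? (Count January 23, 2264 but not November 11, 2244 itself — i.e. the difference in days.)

7012

Nov 11, 2244 → Nov 11, 2245: 365 days.
Nov 11, 2245 → Nov 11, 2246: 365 days.
Nov 11, 2246 → Nov 11, 2247: 365 days.
Nov 11, 2247 → Nov 11, 2248: 366 days (Feb 29, 2248 is in that span).
Nov 11, 2248 → Nov 11, 2249: 365 days.
Nov 11, 2249 → Nov 11, 2250: 365 days.
Nov 11, 2250 → Nov 11, 2251: 365 days.
Nov 11, 2251 → Nov 11, 2252: 366 days (Feb 29, 2252 is in that span).
Nov 11, 2252 → Nov 11, 2253: 365 days.
Nov 11, 2253 → Nov 11, 2254: 365 days.
Nov 11, 2254 → Nov 11, 2255: 365 days.
Nov 11, 2255 → Nov 11, 2256: 366 days (Feb 29, 2256 is in that span).
Nov 11, 2256 → Nov 11, 2257: 365 days.
Nov 11, 2257 → Nov 11, 2258: 365 days.
Nov 11, 2258 → Nov 11, 2259: 365 days.
Nov 11, 2259 → Nov 11, 2260: 366 days (Feb 29, 2260 is in that span).
Nov 11, 2260 → Nov 11, 2261: 365 days.
Nov 11, 2261 → Nov 11, 2262: 365 days.
Nov 11, 2262 → Nov 11, 2263: 365 days.
Nov 11, 2263 → Dec 11, 2263: 30 days (November has 30).
Dec 11, 2263 → Jan 11, 2264: 31 days (December has 31).
Jan 11, 2264 → Jan 23, 2264: 12 days.
Total: 7012 days.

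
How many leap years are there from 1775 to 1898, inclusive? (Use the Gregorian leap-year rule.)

Multiples of 4 in [1775,1898]: 31.
Of those, multiples of 100: 1 (not leap unless ÷400).
Multiples of 400: 0.
Leap years = 31 − 1 + 0 = 30.

30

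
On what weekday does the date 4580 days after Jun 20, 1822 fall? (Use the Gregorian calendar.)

Saturday

Jun 20, 1822 is a Thursday.
4580 mod 7 = 2, so 4580 days after a Thursday is Thursday + 2 = Saturday.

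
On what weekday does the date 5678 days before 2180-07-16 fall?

Jul 16, 2180 is a Sunday.
5678 mod 7 = 1, so 5678 days before a Sunday is Sunday − 1 = Saturday.

Saturday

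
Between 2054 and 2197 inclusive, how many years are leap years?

35

Multiples of 4 in [2054,2197]: 36.
Of those, multiples of 100: 1 (not leap unless ÷400).
Multiples of 400: 0.
Leap years = 36 − 1 + 0 = 35.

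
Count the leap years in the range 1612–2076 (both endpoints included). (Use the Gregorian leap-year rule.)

Multiples of 4 in [1612,2076]: 117.
Of those, multiples of 100: 4 (not leap unless ÷400).
Multiples of 400: 1.
Leap years = 117 − 4 + 1 = 114.

114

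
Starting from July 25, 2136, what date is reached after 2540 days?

+365 (one year) → Jul 25, 2137 (2175 left).
+365 (one year) → Jul 25, 2138 (1810 left).
+365 (one year) → Jul 25, 2139 (1445 left).
+366 (one year; includes Feb 29, 2140) → Jul 25, 2140 (1079 left).
+365 (one year) → Jul 25, 2141 (714 left).
+365 (one year) → Jul 25, 2142 (349 left).
Jul has 31 days: +7 → Aug 1, 2142 (342 left).
Aug has 31 days: +31 → Sep 1, 2142 (311 left).
Sep has 30 days: +30 → Oct 1, 2142 (281 left).
Oct has 31 days: +31 → Nov 1, 2142 (250 left).
Nov has 30 days: +30 → Dec 1, 2142 (220 left).
Dec has 31 days: +31 → Jan 1, 2143 (189 left).
Jan has 31 days: +31 → Feb 1, 2143 (158 left).
Feb has 28 days: +28 → Mar 1, 2143 (130 left).
Mar has 31 days: +31 → Apr 1, 2143 (99 left).
Apr has 30 days: +30 → May 1, 2143 (69 left).
May has 31 days: +31 → Jun 1, 2143 (38 left).
Jun has 30 days: +30 → Jul 1, 2143 (8 left).
+8 → Jul 9, 2143.

July 9, 2143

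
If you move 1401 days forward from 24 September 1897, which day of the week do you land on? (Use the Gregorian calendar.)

Saturday

First find the weekday of Sep 24, 1897. Doomsday rule: the anchor day for the 1800s is Friday. For year 97: 97÷12 = 8 r 1, and 1÷4 = 0, so 8+1+0 = 9.
Friday + 9 ≡ Sunday — that's 1897's doomsday.
In September the doomsday date is Sep 5.
Sep 24 is 19 days after Sep 5; 19 mod 7 = 5, so Sunday + 5 = Friday.
1401 mod 7 = 1, so 1401 days after a Friday is Friday + 1 = Saturday.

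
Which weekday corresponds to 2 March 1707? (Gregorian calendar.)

Wednesday

Doomsday rule: the anchor day for the 1700s is Sunday. For year 07: 7÷12 = 0 r 7, and 7÷4 = 1, so 0+7+1 = 8.
Sunday + 8 ≡ Monday — that's 1707's doomsday.
In March the doomsday date is Mar 14.
Mar 2 is 12 days before Mar 14; 12 mod 7 = 5, so Monday − 5 = Wednesday.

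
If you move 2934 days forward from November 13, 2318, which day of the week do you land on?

Thursday

First find the weekday of Nov 13, 2318. Doomsday rule: the anchor day for the 2300s is Wednesday. For year 18: 18÷12 = 1 r 6, and 6÷4 = 1, so 1+6+1 = 8.
Wednesday + 8 ≡ Thursday — that's 2318's doomsday.
In November the doomsday date is Nov 7.
Nov 13 is 6 days after Nov 7; 6 mod 7 = 6, so Thursday + 6 = Wednesday.
2934 mod 7 = 1, so 2934 days after a Wednesday is Wednesday + 1 = Thursday.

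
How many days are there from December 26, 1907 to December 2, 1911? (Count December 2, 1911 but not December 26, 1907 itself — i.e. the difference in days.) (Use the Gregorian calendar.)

Dec 26, 1907 → Dec 26, 1908: 366 days (Feb 29, 1908 is in that span).
Dec 26, 1908 → Dec 26, 1909: 365 days.
Dec 26, 1909 → Dec 26, 1910: 365 days.
Dec 26, 1910 → Jan 26, 1911: 31 days (December has 31).
Jan 26, 1911 → Feb 26, 1911: 31 days (January has 31).
Feb 26, 1911 → Mar 26, 1911: 28 days (February has 28).
Mar 26, 1911 → Apr 26, 1911: 31 days (March has 31).
Apr 26, 1911 → May 26, 1911: 30 days (April has 30).
May 26, 1911 → Jun 26, 1911: 31 days (May has 31).
Jun 26, 1911 → Jul 26, 1911: 30 days (June has 30).
Jul 26, 1911 → Aug 26, 1911: 31 days (July has 31).
Aug 26, 1911 → Sep 26, 1911: 31 days (August has 31).
Sep 26, 1911 → Oct 26, 1911: 30 days (September has 30).
Oct 26, 1911 → Nov 26, 1911: 31 days (October has 31).
Nov 26, 1911 → Dec 2, 1911: 6 days.
Total: 1437 days.

1437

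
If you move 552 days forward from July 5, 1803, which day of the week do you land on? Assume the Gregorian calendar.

Jul 5, 1803 is a Tuesday.
552 mod 7 = 6, so 552 days after a Tuesday is Tuesday + 6 = Monday.

Monday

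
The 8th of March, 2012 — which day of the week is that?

Doomsday rule: the anchor day for the 2000s is Tuesday. For year 12: 12÷12 = 1 r 0, and 0÷4 = 0, so 1+0+0 = 1.
Tuesday + 1 ≡ Wednesday — that's 2012's doomsday.
In March the doomsday date is Mar 14.
Mar 8 is 6 days before Mar 14; 6 mod 7 = 6, so Wednesday − 6 = Thursday.

Thursday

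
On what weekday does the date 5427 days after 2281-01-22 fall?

First find the weekday of Jan 22, 2281. Doomsday rule: the anchor day for the 2200s is Friday. For year 81: 81÷12 = 6 r 9, and 9÷4 = 2, so 6+9+2 = 17.
Friday + 17 ≡ Monday — that's 2281's doomsday.
In January the doomsday date is Jan 3 (2281 is not a leap year).
Jan 22 is 19 days after Jan 3; 19 mod 7 = 5, so Monday + 5 = Saturday.
5427 mod 7 = 2, so 5427 days after a Saturday is Saturday + 2 = Monday.

Monday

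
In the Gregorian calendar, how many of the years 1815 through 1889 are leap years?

19

Multiples of 4 in [1815,1889]: 19.
Of those, multiples of 100: 0 (not leap unless ÷400).
Multiples of 400: 0.
Leap years = 19 − 0 + 0 = 19.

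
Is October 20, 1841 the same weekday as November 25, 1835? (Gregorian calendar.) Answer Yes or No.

Yes

From Nov 25, 1835 to Oct 20, 1841 is 2156 days.
2156 mod 7 = 0, so they are the same weekday.
(Nov 25, 1835 is a Wednesday; Oct 20, 1841 is a Wednesday.)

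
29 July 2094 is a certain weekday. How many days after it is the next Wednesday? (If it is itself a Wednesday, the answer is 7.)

Jul 29, 2094 is a Thursday.
From Thursday to the next Wednesday is 6 days.

6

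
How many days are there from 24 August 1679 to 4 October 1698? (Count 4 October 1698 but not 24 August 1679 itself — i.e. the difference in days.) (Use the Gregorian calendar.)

6981

Aug 24, 1679 → Aug 24, 1680: 366 days (Feb 29, 1680 is in that span).
Aug 24, 1680 → Aug 24, 1681: 365 days.
Aug 24, 1681 → Aug 24, 1682: 365 days.
Aug 24, 1682 → Aug 24, 1683: 365 days.
Aug 24, 1683 → Aug 24, 1684: 366 days (Feb 29, 1684 is in that span).
Aug 24, 1684 → Aug 24, 1685: 365 days.
Aug 24, 1685 → Aug 24, 1686: 365 days.
Aug 24, 1686 → Aug 24, 1687: 365 days.
Aug 24, 1687 → Aug 24, 1688: 366 days (Feb 29, 1688 is in that span).
Aug 24, 1688 → Aug 24, 1689: 365 days.
Aug 24, 1689 → Aug 24, 1690: 365 days.
Aug 24, 1690 → Aug 24, 1691: 365 days.
Aug 24, 1691 → Aug 24, 1692: 366 days (Feb 29, 1692 is in that span).
Aug 24, 1692 → Aug 24, 1693: 365 days.
Aug 24, 1693 → Aug 24, 1694: 365 days.
Aug 24, 1694 → Aug 24, 1695: 365 days.
Aug 24, 1695 → Aug 24, 1696: 366 days (Feb 29, 1696 is in that span).
Aug 24, 1696 → Aug 24, 1697: 365 days.
Aug 24, 1697 → Aug 24, 1698: 365 days.
Aug 24, 1698 → Sep 24, 1698: 31 days (August has 31).
Sep 24, 1698 → Oct 4, 1698: 10 days.
Total: 6981 days.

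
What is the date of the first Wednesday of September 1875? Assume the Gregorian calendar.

September 1, 1875 is a Wednesday.
The first Wednesday is therefore September 1 (same day).

September 1, 1875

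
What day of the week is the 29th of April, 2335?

Doomsday rule: the anchor day for the 2300s is Wednesday. For year 35: 35÷12 = 2 r 11, and 11÷4 = 2, so 2+11+2 = 15.
Wednesday + 15 ≡ Thursday — that's 2335's doomsday.
In April the doomsday date is Apr 4.
Apr 29 is 25 days after Apr 4; 25 mod 7 = 4, so Thursday + 4 = Monday.

Monday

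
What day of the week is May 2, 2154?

Thursday

Doomsday rule: the anchor day for the 2100s is Sunday. For year 54: 54÷12 = 4 r 6, and 6÷4 = 1, so 4+6+1 = 11.
Sunday + 11 ≡ Thursday — that's 2154's doomsday.
In May the doomsday date is May 9.
May 2 is 7 days before May 9; 7 mod 7 = 0, so Thursday − 0 = Thursday.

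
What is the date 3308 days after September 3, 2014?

September 24, 2023

+365 (one year) → Sep 3, 2015 (2943 left).
+366 (one year; includes Feb 29, 2016) → Sep 3, 2016 (2577 left).
+365 (one year) → Sep 3, 2017 (2212 left).
+365 (one year) → Sep 3, 2018 (1847 left).
+365 (one year) → Sep 3, 2019 (1482 left).
+366 (one year; includes Feb 29, 2020) → Sep 3, 2020 (1116 left).
+365 (one year) → Sep 3, 2021 (751 left).
+365 (one year) → Sep 3, 2022 (386 left).
Sep has 30 days: +28 → Oct 1, 2022 (358 left).
Oct has 31 days: +31 → Nov 1, 2022 (327 left).
Nov has 30 days: +30 → Dec 1, 2022 (297 left).
Dec has 31 days: +31 → Jan 1, 2023 (266 left).
Jan has 31 days: +31 → Feb 1, 2023 (235 left).
Feb has 28 days: +28 → Mar 1, 2023 (207 left).
Mar has 31 days: +31 → Apr 1, 2023 (176 left).
Apr has 30 days: +30 → May 1, 2023 (146 left).
May has 31 days: +31 → Jun 1, 2023 (115 left).
Jun has 30 days: +30 → Jul 1, 2023 (85 left).
Jul has 31 days: +31 → Aug 1, 2023 (54 left).
Aug has 31 days: +31 → Sep 1, 2023 (23 left).
+23 → Sep 24, 2023.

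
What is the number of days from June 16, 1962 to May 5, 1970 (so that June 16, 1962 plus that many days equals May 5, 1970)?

Jun 16, 1962 → Jun 16, 1963: 365 days.
Jun 16, 1963 → Jun 16, 1964: 366 days (Feb 29, 1964 is in that span).
Jun 16, 1964 → Jun 16, 1965: 365 days.
Jun 16, 1965 → Jun 16, 1966: 365 days.
Jun 16, 1966 → Jun 16, 1967: 365 days.
Jun 16, 1967 → Jun 16, 1968: 366 days (Feb 29, 1968 is in that span).
Jun 16, 1968 → Jun 16, 1969: 365 days.
Jun 16, 1969 → Jul 16, 1969: 30 days (June has 30).
Jul 16, 1969 → Aug 16, 1969: 31 days (July has 31).
Aug 16, 1969 → Sep 16, 1969: 31 days (August has 31).
Sep 16, 1969 → Oct 16, 1969: 30 days (September has 30).
Oct 16, 1969 → Nov 16, 1969: 31 days (October has 31).
Nov 16, 1969 → Dec 16, 1969: 30 days (November has 30).
Dec 16, 1969 → Jan 16, 1970: 31 days (December has 31).
Jan 16, 1970 → Feb 16, 1970: 31 days (January has 31).
Feb 16, 1970 → Mar 16, 1970: 28 days (February has 28).
Mar 16, 1970 → Apr 16, 1970: 31 days (March has 31).
Apr 16, 1970 → May 5, 1970: 19 days.
Total: 2880 days.

2880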